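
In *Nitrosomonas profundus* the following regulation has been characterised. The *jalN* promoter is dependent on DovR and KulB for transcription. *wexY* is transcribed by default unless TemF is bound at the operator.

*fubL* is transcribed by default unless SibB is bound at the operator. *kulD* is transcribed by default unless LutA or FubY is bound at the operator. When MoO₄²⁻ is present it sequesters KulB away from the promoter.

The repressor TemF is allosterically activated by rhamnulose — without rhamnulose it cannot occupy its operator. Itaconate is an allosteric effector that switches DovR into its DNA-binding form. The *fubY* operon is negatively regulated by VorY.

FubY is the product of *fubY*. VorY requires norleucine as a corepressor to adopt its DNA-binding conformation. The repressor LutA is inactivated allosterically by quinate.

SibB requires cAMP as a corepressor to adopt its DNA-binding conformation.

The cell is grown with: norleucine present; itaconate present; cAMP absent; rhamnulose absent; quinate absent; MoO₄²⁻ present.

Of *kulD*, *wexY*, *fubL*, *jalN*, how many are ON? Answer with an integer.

2

Quinate is absent, so LutA is active.
Norleucine is present, so VorY is active.
With repressor VorY bound, *fubY* is not transcribed.
So FubY is not produced.
With repressor LutA bound, *kulD* is not transcribed.
→ *kulD* is OFF.
Rhamnulose is absent, so TemF is inactive.
With no repressor bound, *wexY* is transcribed.
→ *wexY* is ON.
cAMP is absent, so SibB is inactive.
With no repressor bound, *fubL* is transcribed.
→ *fubL* is ON.
Itaconate is present, so DovR is active.
MoO₄²⁻ is present, so KulB is inactive.
Required activator KulB is absent, so *jalN* is not transcribed.
→ *jalN* is OFF.
2 of the 4 genes are transcribed.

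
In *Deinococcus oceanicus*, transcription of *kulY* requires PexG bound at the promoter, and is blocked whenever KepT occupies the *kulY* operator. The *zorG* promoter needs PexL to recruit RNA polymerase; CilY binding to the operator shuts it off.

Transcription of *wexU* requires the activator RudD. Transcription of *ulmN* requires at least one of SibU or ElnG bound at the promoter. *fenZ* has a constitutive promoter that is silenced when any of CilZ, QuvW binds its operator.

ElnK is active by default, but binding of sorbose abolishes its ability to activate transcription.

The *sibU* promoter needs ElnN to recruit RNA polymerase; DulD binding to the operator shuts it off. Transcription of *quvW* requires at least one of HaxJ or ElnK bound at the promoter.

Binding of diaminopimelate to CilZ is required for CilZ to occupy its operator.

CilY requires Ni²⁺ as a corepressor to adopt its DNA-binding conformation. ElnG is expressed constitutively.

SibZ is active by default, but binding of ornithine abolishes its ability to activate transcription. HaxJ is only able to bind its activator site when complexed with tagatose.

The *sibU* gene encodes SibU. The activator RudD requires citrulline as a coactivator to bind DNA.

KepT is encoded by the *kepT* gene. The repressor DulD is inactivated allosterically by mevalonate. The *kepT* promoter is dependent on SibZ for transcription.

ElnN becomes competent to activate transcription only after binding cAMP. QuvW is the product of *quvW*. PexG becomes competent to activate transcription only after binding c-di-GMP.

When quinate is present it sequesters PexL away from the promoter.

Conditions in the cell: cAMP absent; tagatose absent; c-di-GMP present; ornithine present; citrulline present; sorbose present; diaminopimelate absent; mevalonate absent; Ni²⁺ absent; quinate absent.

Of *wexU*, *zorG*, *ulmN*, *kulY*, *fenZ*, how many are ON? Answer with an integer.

5

Citrulline is present, so RudD is active.
No repressor is bound and RudD is active, so *wexU* is transcribed.
→ *wexU* is ON.
Quinate is absent, so PexL is active.
Ni²⁺ is absent, so CilY is inactive.
No repressor is bound and PexL is active, so *zorG* is transcribed.
→ *zorG* is ON.
cAMP is absent, so ElnN is inactive.
Mevalonate is absent, so DulD is active.
With repressor DulD bound, *sibU* is not transcribed.
So SibU is not produced.
ElnG is produced constitutively and is active.
Activator ElnG is present, so *ulmN* is transcribed.
→ *ulmN* is ON.
Ornithine is present, so SibZ is inactive.
Required activator SibZ is absent, so *kepT* is not transcribed.
So KepT is not produced.
c-di-GMP is present, so PexG is active.
No repressor is bound and PexG is active, so *kulY* is transcribed.
→ *kulY* is ON.
Diaminopimelate is absent, so CilZ is inactive.
Tagatose is absent, so HaxJ is inactive.
Sorbose is present, so ElnK is inactive.
No activator is available at the *quvW* promoter, so *quvW* is not transcribed.
So QuvW is not produced.
With no repressor bound, *fenZ* is transcribed.
→ *fenZ* is ON.
5 of the 5 genes are transcribed.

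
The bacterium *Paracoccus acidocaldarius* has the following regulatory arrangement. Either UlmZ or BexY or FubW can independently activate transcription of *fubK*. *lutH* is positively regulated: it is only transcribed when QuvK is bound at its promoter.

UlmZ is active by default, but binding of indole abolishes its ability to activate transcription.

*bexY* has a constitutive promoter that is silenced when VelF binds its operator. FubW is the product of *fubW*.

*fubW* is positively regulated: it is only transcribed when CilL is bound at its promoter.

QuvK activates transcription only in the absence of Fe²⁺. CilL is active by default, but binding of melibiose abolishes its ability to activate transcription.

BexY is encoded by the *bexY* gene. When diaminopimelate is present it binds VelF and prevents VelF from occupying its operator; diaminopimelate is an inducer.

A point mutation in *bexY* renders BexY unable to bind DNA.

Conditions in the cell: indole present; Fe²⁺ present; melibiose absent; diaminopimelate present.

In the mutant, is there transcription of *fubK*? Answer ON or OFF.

Indole is present, so UlmZ is inactive.
BexY is non-functional in this strain, so it has no effect.
Melibiose is absent, so CilL is active.
No repressor is bound and CilL is active, so *fubW* is transcribed.
So FubW is produced and active.
Activator FubW is present, so *fubK* is transcribed.

ON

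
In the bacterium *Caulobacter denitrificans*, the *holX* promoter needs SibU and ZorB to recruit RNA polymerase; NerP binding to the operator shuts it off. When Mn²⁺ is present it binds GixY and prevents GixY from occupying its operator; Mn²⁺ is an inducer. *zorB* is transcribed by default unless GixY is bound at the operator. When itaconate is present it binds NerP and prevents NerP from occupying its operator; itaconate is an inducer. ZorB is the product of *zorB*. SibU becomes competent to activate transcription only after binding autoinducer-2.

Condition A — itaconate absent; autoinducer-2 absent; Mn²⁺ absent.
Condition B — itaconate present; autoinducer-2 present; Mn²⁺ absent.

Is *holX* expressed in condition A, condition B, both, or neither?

Condition A:
Itaconate is absent, so NerP is active.
Autoinducer-2 is absent, so SibU is inactive.
Mn²⁺ is absent, so GixY is active.
With repressor GixY bound, *zorB* is not transcribed.
So ZorB is not produced.
With repressor NerP bound, *holX* is not transcribed.
→ *holX* is OFF in A.
Condition B:
Itaconate is present, so NerP is inactive.
Autoinducer-2 is present, so SibU is active.
Mn²⁺ is absent, so GixY is active.
With repressor GixY bound, *zorB* is not transcribed.
So ZorB is not produced.
Required activator ZorB is absent, so *holX* is not transcribed.
→ *holX* is OFF in B.

neither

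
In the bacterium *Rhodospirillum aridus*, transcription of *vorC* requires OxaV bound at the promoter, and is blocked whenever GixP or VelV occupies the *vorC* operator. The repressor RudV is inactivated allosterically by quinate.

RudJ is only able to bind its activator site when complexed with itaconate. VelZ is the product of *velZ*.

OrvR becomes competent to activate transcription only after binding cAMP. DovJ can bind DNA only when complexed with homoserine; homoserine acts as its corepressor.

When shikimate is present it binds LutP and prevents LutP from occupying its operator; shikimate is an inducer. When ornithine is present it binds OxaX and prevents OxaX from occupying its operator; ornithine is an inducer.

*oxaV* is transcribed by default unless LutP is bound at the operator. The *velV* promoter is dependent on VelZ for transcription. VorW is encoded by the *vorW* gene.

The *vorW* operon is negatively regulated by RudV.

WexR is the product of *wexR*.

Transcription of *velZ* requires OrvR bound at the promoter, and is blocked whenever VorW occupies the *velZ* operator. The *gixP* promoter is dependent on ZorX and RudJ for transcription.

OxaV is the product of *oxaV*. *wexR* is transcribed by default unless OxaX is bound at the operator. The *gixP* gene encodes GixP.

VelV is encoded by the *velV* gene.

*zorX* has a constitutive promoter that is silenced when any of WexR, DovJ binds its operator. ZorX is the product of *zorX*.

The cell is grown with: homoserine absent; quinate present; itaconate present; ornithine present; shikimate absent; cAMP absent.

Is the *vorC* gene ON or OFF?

Shikimate is absent, so LutP is active.
With repressor LutP bound, *oxaV* is not transcribed.
So OxaV is not produced.
Ornithine is present, so OxaX is inactive.
With no repressor bound, *wexR* is transcribed.
So WexR is produced and active.
Homoserine is absent, so DovJ is inactive.
With repressor WexR bound, *zorX* is not transcribed.
So ZorX is not produced.
Itaconate is present, so RudJ is active.
Required activator ZorX is absent, so *gixP* is not transcribed.
So GixP is not produced.
cAMP is absent, so OrvR is inactive.
Quinate is present, so RudV is inactive.
With no repressor bound, *vorW* is transcribed.
So VorW is produced and active.
With repressor VorW bound, *velZ* is not transcribed.
So VelZ is not produced.
Required activator VelZ is absent, so *velV* is not transcribed.
So VelV is not produced.
Required activator OxaV is absent, so *vorC* is not transcribed.

OFF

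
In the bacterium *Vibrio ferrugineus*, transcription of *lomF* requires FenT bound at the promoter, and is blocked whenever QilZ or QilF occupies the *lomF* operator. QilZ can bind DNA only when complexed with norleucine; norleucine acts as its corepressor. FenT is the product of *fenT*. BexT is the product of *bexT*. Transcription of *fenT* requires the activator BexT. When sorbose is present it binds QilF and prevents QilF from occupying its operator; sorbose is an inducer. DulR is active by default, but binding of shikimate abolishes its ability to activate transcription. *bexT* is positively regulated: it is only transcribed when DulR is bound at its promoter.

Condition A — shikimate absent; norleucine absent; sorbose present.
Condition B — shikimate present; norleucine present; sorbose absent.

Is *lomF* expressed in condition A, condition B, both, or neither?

Condition A:
Shikimate is absent, so DulR is active.
No repressor is bound and DulR is active, so *bexT* is transcribed.
So BexT is produced and active.
No repressor is bound and BexT is active, so *fenT* is transcribed.
So FenT is produced and active.
Norleucine is absent, so QilZ is inactive.
Sorbose is present, so QilF is inactive.
No repressor is bound and FenT is active, so *lomF* is transcribed.
→ *lomF* is ON in A.
Condition B:
Shikimate is present, so DulR is inactive.
Required activator DulR is absent, so *bexT* is not transcribed.
So BexT is not produced.
Required activator BexT is absent, so *fenT* is not transcribed.
So FenT is not produced.
Norleucine is present, so QilZ is active.
Sorbose is absent, so QilF is active.
With repressor QilZ bound, *lomF* is not transcribed.
→ *lomF* is OFF in B.

A only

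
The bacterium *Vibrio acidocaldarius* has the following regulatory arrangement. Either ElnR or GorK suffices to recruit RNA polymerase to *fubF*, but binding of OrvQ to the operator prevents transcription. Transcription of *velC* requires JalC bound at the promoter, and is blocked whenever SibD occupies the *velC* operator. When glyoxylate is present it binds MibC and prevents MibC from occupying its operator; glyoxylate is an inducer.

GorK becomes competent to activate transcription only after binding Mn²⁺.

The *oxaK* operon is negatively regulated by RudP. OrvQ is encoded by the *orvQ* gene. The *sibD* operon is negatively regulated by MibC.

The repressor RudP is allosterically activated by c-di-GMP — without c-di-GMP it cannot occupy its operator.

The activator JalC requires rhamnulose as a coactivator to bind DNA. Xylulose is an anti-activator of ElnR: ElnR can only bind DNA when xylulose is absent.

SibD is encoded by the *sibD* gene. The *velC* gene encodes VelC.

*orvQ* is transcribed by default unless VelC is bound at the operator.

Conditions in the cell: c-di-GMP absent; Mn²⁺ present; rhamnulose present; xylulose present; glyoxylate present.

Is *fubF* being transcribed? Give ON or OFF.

OFF

Xylulose is present, so ElnR is inactive.
Glyoxylate is present, so MibC is inactive.
With no repressor bound, *sibD* is transcribed.
So SibD is produced and active.
Rhamnulose is present, so JalC is active.
With repressor SibD bound, *velC* is not transcribed.
So VelC is not produced.
With no repressor bound, *orvQ* is transcribed.
So OrvQ is produced and active.
Mn²⁺ is present, so GorK is active.
With repressor OrvQ bound, *fubF* is not transcribed.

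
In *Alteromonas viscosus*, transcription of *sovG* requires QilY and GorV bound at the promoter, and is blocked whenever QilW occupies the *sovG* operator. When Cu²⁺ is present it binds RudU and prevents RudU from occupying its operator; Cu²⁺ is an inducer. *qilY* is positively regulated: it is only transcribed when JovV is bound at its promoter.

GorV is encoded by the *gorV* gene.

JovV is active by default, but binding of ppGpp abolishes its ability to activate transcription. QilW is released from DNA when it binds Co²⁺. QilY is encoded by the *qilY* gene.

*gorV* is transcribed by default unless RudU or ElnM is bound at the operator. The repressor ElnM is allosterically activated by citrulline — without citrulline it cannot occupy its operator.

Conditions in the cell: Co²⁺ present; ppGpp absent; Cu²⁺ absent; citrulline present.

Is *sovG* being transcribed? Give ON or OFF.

ppGpp is absent, so JovV is active.
No repressor is bound and JovV is active, so *qilY* is transcribed.
So QilY is produced and active.
Co²⁺ is present, so QilW is inactive.
Cu²⁺ is absent, so RudU is active.
Citrulline is present, so ElnM is active.
With repressor RudU bound, *gorV* is not transcribed.
So GorV is not produced.
Required activator GorV is absent, so *sovG* is not transcribed.

OFF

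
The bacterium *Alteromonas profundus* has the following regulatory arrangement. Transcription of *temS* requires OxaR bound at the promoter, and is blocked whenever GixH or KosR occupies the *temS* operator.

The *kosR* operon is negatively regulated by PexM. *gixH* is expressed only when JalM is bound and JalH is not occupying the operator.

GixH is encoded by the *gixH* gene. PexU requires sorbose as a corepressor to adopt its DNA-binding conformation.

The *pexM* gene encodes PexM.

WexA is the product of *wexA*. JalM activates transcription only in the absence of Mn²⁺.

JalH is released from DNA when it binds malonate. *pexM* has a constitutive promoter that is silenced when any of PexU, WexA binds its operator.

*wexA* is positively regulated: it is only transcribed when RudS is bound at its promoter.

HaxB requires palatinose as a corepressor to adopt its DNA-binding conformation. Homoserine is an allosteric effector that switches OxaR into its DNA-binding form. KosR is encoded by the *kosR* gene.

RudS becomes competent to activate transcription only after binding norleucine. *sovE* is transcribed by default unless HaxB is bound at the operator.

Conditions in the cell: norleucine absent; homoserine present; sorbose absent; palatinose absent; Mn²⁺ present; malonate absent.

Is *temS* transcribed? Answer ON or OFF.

ON

Homoserine is present, so OxaR is active.
Malonate is absent, so JalH is active.
Mn²⁺ is present, so JalM is inactive.
With repressor JalH bound, *gixH* is not transcribed.
So GixH is not produced.
Sorbose is absent, so PexU is inactive.
Norleucine is absent, so RudS is inactive.
Required activator RudS is absent, so *wexA* is not transcribed.
So WexA is not produced.
With no repressor bound, *pexM* is transcribed.
So PexM is produced and active.
With repressor PexM bound, *kosR* is not transcribed.
So KosR is not produced.
No repressor is bound and OxaR is active, so *temS* is transcribed.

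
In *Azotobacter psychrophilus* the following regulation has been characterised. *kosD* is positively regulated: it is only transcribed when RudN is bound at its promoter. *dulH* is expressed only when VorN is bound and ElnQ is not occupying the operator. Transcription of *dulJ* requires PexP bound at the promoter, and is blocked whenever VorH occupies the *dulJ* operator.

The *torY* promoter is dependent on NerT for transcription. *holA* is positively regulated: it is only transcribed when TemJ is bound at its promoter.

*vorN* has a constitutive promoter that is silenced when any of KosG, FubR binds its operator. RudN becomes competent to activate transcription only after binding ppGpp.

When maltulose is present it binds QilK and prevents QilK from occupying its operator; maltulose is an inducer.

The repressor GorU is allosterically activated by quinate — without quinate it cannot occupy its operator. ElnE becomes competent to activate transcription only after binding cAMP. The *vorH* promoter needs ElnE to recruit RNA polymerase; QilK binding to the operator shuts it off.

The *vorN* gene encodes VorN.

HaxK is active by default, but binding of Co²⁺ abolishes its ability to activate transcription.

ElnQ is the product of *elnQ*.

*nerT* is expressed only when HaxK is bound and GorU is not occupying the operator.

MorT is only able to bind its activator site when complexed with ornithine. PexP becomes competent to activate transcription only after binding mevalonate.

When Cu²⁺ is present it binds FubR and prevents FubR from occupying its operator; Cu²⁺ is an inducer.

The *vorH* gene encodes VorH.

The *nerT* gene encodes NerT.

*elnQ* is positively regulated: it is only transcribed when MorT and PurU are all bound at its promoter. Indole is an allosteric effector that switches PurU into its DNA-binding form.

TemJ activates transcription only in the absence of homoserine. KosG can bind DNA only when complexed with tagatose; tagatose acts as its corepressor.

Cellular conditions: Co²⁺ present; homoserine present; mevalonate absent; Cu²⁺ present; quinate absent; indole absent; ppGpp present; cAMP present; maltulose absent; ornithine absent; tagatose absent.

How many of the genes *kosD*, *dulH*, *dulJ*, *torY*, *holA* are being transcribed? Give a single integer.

ppGpp is present, so RudN is active.
No repressor is bound and RudN is active, so *kosD* is transcribed.
→ *kosD* is ON.
Tagatose is absent, so KosG is inactive.
Cu²⁺ is present, so FubR is inactive.
With no repressor bound, *vorN* is transcribed.
So VorN is produced and active.
Ornithine is absent, so MorT is inactive.
Indole is absent, so PurU is inactive.
Required activator MorT is absent, so *elnQ* is not transcribed.
So ElnQ is not produced.
No repressor is bound and VorN is active, so *dulH* is transcribed.
→ *dulH* is ON.
Maltulose is absent, so QilK is active.
cAMP is present, so ElnE is active.
With repressor QilK bound, *vorH* is not transcribed.
So VorH is not produced.
Mevalonate is absent, so PexP is inactive.
Required activator PexP is absent, so *dulJ* is not transcribed.
→ *dulJ* is OFF.
Co²⁺ is present, so HaxK is inactive.
Quinate is absent, so GorU is inactive.
Required activator HaxK is absent, so *nerT* is not transcribed.
So NerT is not produced.
Required activator NerT is absent, so *torY* is not transcribed.
→ *torY* is OFF.
Homoserine is present, so TemJ is inactive.
Required activator TemJ is absent, so *holA* is not transcribed.
→ *holA* is OFF.
2 of the 5 genes are transcribed.

2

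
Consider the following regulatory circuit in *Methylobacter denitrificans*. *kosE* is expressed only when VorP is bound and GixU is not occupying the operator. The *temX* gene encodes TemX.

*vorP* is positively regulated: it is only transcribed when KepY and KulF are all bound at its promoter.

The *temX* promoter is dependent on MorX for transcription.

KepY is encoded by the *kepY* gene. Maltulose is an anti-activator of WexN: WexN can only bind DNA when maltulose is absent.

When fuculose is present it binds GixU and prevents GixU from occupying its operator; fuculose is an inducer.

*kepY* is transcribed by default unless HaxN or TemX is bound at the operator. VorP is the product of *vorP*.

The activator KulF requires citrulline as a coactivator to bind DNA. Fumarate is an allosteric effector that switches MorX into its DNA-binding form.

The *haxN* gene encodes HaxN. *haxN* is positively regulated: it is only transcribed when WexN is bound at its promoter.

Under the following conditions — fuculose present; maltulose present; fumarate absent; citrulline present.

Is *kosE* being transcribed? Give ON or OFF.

ON

Fuculose is present, so GixU is inactive.
Maltulose is present, so WexN is inactive.
Required activator WexN is absent, so *haxN* is not transcribed.
So HaxN is not produced.
Fumarate is absent, so MorX is inactive.
Required activator MorX is absent, so *temX* is not transcribed.
So TemX is not produced.
With no repressor bound, *kepY* is transcribed.
So KepY is produced and active.
Citrulline is present, so KulF is active.
No repressor is bound and KepY and KulF are active, so *vorP* is transcribed.
So VorP is produced and active.
No repressor is bound and VorP is active, so *kosE* is transcribed.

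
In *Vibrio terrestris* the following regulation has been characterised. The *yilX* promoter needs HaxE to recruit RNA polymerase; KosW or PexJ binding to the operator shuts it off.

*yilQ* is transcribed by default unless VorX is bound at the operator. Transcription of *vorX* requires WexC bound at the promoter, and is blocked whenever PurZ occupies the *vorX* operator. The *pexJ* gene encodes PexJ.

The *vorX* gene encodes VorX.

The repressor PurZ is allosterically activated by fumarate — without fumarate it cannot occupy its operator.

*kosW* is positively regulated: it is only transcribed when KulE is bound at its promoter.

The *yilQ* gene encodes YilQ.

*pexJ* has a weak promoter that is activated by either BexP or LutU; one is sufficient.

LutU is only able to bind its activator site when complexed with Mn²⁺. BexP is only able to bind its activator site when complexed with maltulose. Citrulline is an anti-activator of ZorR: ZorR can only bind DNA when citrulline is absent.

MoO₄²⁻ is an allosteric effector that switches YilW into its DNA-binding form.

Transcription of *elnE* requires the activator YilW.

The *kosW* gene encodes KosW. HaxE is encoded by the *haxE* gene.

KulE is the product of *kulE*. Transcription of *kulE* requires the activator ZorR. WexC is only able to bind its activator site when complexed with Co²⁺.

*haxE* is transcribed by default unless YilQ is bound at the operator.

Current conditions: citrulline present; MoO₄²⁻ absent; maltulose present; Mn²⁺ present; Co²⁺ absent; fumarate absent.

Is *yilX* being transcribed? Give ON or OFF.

OFF

Citrulline is present, so ZorR is inactive.
Required activator ZorR is absent, so *kulE* is not transcribed.
So KulE is not produced.
Required activator KulE is absent, so *kosW* is not transcribed.
So KosW is not produced.
Fumarate is absent, so PurZ is inactive.
Co²⁺ is absent, so WexC is inactive.
Required activator WexC is absent, so *vorX* is not transcribed.
So VorX is not produced.
With no repressor bound, *yilQ* is transcribed.
So YilQ is produced and active.
With repressor YilQ bound, *haxE* is not transcribed.
So HaxE is not produced.
Maltulose is present, so BexP is active.
Mn²⁺ is present, so LutU is active.
Activator BexP is present, so *pexJ* is transcribed.
So PexJ is produced and active.
With repressor PexJ bound, *yilX* is not transcribed.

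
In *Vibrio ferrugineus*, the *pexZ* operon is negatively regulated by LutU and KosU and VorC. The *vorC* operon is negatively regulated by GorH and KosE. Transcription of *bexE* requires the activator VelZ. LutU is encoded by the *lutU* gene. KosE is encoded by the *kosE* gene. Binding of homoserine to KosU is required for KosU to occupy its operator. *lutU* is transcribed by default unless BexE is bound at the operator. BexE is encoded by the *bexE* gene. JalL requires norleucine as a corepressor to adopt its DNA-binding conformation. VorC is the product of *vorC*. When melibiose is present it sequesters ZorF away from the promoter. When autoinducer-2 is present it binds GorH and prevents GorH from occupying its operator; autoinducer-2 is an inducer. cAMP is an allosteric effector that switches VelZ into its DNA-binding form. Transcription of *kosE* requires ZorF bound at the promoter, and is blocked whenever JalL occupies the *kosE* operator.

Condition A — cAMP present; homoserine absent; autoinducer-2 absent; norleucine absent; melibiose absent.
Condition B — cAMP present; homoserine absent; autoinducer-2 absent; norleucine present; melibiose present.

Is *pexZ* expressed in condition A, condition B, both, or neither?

Condition A:
cAMP is present, so VelZ is active.
No repressor is bound and VelZ is active, so *bexE* is transcribed.
So BexE is produced and active.
With repressor BexE bound, *lutU* is not transcribed.
So LutU is not produced.
Homoserine is absent, so KosU is inactive.
Autoinducer-2 is absent, so GorH is active.
Norleucine is absent, so JalL is inactive.
Melibiose is absent, so ZorF is active.
No repressor is bound and ZorF is active, so *kosE* is transcribed.
So KosE is produced and active.
With repressor GorH bound, *vorC* is not transcribed.
So VorC is not produced.
With no repressor bound, *pexZ* is transcribed.
→ *pexZ* is ON in A.
Condition B:
cAMP is present, so VelZ is active.
No repressor is bound and VelZ is active, so *bexE* is transcribed.
So BexE is produced and active.
With repressor BexE bound, *lutU* is not transcribed.
So LutU is not produced.
Homoserine is absent, so KosU is inactive.
Autoinducer-2 is absent, so GorH is active.
Norleucine is present, so JalL is active.
Melibiose is present, so ZorF is inactive.
With repressor JalL bound, *kosE* is not transcribed.
So KosE is not produced.
With repressor GorH bound, *vorC* is not transcribed.
So VorC is not produced.
With no repressor bound, *pexZ* is transcribed.
→ *pexZ* is ON in B.

both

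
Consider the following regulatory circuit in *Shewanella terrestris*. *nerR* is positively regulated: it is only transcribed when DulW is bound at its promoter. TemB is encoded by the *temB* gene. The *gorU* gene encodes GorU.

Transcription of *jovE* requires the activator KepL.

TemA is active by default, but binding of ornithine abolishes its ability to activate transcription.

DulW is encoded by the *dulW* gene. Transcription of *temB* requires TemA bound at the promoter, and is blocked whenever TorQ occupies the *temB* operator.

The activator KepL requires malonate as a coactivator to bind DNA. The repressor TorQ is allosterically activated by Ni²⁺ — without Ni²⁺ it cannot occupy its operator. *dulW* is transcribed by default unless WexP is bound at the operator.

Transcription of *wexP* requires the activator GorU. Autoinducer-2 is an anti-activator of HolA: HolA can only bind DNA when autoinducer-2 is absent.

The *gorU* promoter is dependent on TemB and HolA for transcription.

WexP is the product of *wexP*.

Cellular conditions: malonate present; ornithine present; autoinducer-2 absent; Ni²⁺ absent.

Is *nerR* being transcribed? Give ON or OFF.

Ni²⁺ is absent, so TorQ is inactive.
Ornithine is present, so TemA is inactive.
Required activator TemA is absent, so *temB* is not transcribed.
So TemB is not produced.
Autoinducer-2 is absent, so HolA is active.
Required activator TemB is absent, so *gorU* is not transcribed.
So GorU is not produced.
Required activator GorU is absent, so *wexP* is not transcribed.
So WexP is not produced.
With no repressor bound, *dulW* is transcribed.
So DulW is produced and active.
No repressor is bound and DulW is active, so *nerR* is transcribed.

ON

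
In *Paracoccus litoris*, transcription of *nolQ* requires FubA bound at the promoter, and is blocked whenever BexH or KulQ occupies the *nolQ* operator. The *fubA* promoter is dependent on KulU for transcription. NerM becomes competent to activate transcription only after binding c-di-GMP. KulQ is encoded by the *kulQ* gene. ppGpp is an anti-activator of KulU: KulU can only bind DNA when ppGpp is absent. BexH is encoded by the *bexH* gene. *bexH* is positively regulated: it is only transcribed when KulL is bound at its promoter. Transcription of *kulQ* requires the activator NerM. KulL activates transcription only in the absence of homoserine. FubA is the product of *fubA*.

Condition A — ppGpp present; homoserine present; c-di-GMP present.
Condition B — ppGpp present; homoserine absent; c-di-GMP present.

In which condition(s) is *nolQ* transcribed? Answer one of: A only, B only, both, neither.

Condition A:
ppGpp is present, so KulU is inactive.
Required activator KulU is absent, so *fubA* is not transcribed.
So FubA is not produced.
Homoserine is present, so KulL is inactive.
Required activator KulL is absent, so *bexH* is not transcribed.
So BexH is not produced.
c-di-GMP is present, so NerM is active.
No repressor is bound and NerM is active, so *kulQ* is transcribed.
So KulQ is produced and active.
With repressor KulQ bound, *nolQ* is not transcribed.
→ *nolQ* is OFF in A.
Condition B:
ppGpp is present, so KulU is inactive.
Required activator KulU is absent, so *fubA* is not transcribed.
So FubA is not produced.
Homoserine is absent, so KulL is active.
No repressor is bound and KulL is active, so *bexH* is transcribed.
So BexH is produced and active.
c-di-GMP is present, so NerM is active.
No repressor is bound and NerM is active, so *kulQ* is transcribed.
So KulQ is produced and active.
With repressor BexH bound, *nolQ* is not transcribed.
→ *nolQ* is OFF in B.

neither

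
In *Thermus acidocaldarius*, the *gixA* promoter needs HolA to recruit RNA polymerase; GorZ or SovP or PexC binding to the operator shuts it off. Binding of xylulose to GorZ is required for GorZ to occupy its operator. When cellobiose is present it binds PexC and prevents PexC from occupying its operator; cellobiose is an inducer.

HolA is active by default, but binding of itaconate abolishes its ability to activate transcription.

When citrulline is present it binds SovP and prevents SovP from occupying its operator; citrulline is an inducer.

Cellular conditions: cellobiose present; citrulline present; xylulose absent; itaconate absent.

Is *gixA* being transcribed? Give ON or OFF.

Itaconate is absent, so HolA is active.
Xylulose is absent, so GorZ is inactive.
Citrulline is present, so SovP is inactive.
Cellobiose is present, so PexC is inactive.
No repressor is bound and HolA is active, so *gixA* is transcribed.

ON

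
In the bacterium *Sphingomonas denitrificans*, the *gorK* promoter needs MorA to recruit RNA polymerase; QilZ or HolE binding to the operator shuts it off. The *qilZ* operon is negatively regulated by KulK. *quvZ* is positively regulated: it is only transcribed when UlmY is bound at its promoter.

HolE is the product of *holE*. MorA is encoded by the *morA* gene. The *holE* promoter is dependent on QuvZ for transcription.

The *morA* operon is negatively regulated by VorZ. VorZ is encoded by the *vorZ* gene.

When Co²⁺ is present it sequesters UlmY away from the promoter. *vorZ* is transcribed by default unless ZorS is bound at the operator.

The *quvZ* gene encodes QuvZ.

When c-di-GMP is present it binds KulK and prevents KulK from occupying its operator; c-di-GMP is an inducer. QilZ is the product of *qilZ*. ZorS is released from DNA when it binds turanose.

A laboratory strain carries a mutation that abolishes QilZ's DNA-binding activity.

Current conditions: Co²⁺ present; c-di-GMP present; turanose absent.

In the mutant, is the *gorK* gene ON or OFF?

ON

QilZ is non-functional in this strain, so it has no effect.
Co²⁺ is present, so UlmY is inactive.
Required activator UlmY is absent, so *quvZ* is not transcribed.
So QuvZ is not produced.
Required activator QuvZ is absent, so *holE* is not transcribed.
So HolE is not produced.
Turanose is absent, so ZorS is active.
With repressor ZorS bound, *vorZ* is not transcribed.
So VorZ is not produced.
With no repressor bound, *morA* is transcribed.
So MorA is produced and active.
No repressor is bound and MorA is active, so *gorK* is transcribed.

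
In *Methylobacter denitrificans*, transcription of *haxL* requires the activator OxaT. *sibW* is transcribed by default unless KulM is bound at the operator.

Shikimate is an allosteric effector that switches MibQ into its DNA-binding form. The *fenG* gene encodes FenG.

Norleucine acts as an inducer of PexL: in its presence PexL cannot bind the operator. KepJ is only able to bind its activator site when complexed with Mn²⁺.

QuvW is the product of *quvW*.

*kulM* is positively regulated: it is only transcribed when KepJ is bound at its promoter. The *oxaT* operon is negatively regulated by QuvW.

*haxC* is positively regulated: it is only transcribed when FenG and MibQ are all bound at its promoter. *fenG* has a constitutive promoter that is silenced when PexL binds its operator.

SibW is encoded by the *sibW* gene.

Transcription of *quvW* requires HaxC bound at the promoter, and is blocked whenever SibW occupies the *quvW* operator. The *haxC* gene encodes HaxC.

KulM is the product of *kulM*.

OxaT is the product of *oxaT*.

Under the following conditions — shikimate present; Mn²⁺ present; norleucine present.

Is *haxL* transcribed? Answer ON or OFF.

OFF

Norleucine is present, so PexL is inactive.
With no repressor bound, *fenG* is transcribed.
So FenG is produced and active.
Shikimate is present, so MibQ is active.
No repressor is bound and FenG and MibQ are active, so *haxC* is transcribed.
So HaxC is produced and active.
Mn²⁺ is present, so KepJ is active.
No repressor is bound and KepJ is active, so *kulM* is transcribed.
So KulM is produced and active.
With repressor KulM bound, *sibW* is not transcribed.
So SibW is not produced.
No repressor is bound and HaxC is active, so *quvW* is transcribed.
So QuvW is produced and active.
With repressor QuvW bound, *oxaT* is not transcribed.
So OxaT is not produced.
Required activator OxaT is absent, so *haxL* is not transcribed.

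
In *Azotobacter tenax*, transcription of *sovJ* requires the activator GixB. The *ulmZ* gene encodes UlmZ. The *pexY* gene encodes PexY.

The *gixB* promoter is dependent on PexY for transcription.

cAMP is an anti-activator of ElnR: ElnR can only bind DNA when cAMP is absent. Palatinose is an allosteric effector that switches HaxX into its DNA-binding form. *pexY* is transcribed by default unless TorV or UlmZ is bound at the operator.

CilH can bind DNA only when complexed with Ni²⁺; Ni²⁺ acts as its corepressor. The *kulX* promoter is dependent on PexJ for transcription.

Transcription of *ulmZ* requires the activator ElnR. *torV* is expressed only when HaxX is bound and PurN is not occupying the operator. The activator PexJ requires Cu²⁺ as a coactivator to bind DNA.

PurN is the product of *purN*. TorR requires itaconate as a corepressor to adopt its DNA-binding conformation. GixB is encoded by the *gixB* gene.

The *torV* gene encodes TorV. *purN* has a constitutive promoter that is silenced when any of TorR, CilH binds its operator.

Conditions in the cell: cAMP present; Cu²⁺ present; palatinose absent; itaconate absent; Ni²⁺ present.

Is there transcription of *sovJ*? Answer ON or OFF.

Itaconate is absent, so TorR is inactive.
Ni²⁺ is present, so CilH is active.
With repressor CilH bound, *purN* is not transcribed.
So PurN is not produced.
Palatinose is absent, so HaxX is inactive.
Required activator HaxX is absent, so *torV* is not transcribed.
So TorV is not produced.
cAMP is present, so ElnR is inactive.
Required activator ElnR is absent, so *ulmZ* is not transcribed.
So UlmZ is not produced.
With no repressor bound, *pexY* is transcribed.
So PexY is produced and active.
No repressor is bound and PexY is active, so *gixB* is transcribed.
So GixB is produced and active.
No repressor is bound and GixB is active, so *sovJ* is transcribed.

ON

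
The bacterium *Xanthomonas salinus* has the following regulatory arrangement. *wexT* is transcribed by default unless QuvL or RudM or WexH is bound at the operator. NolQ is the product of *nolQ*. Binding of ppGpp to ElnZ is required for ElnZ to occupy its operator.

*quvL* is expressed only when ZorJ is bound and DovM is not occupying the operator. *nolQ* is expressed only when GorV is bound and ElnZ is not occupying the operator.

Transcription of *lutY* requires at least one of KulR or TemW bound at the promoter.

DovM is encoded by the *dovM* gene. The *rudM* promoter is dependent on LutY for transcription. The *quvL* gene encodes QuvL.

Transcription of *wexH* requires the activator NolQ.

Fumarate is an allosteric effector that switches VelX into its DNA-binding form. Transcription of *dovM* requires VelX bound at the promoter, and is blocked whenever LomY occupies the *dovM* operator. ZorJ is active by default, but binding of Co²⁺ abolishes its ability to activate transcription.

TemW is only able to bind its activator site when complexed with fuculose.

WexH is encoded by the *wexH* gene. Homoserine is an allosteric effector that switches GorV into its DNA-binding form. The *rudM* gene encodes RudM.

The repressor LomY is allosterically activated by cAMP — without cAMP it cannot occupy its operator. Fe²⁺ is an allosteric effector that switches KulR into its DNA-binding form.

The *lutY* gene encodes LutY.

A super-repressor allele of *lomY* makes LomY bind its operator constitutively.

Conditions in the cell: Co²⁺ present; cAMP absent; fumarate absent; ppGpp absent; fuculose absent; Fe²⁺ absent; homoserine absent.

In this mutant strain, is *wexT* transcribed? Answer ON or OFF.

Co²⁺ is present, so ZorJ is inactive.
LomY is constitutively active in this strain.
Fumarate is absent, so VelX is inactive.
With repressor LomY bound, *dovM* is not transcribed.
So DovM is not produced.
Required activator ZorJ is absent, so *quvL* is not transcribed.
So QuvL is not produced.
Fe²⁺ is absent, so KulR is inactive.
Fuculose is absent, so TemW is inactive.
No activator is available at the *lutY* promoter, so *lutY* is not transcribed.
So LutY is not produced.
Required activator LutY is absent, so *rudM* is not transcribed.
So RudM is not produced.
ppGpp is absent, so ElnZ is inactive.
Homoserine is absent, so GorV is inactive.
Required activator GorV is absent, so *nolQ* is not transcribed.
So NolQ is not produced.
Required activator NolQ is absent, so *wexH* is not transcribed.
So WexH is not produced.
With no repressor bound, *wexT* is transcribed.

ON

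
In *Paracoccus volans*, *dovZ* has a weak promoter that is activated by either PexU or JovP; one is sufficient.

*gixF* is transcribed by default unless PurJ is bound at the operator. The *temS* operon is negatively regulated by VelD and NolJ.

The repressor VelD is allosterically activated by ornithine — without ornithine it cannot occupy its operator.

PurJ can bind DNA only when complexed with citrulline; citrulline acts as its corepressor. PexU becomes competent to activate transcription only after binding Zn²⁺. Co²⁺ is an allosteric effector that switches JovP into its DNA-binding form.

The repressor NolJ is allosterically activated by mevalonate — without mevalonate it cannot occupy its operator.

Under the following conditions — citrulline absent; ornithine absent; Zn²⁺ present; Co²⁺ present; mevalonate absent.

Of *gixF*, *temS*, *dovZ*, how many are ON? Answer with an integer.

Citrulline is absent, so PurJ is inactive.
With no repressor bound, *gixF* is transcribed.
→ *gixF* is ON.
Ornithine is absent, so VelD is inactive.
Mevalonate is absent, so NolJ is inactive.
With no repressor bound, *temS* is transcribed.
→ *temS* is ON.
Zn²⁺ is present, so PexU is active.
Co²⁺ is present, so JovP is active.
Activator PexU is present, so *dovZ* is transcribed.
→ *dovZ* is ON.
3 of the 3 genes are transcribed.

3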